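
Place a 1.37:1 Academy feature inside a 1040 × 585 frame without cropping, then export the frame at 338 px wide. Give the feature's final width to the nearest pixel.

Fitted into 1040×585, the feature spans the height; its width is 585 × 1.370 ≈ 801.45 px.
The frame scales by 338/1040 = 0.3250; 801.45 × 0.3250 ≈ 260.47 px.

260 px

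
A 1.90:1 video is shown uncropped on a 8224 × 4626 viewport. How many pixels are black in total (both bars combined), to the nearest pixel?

2447289 pixels

1.90:1 is wider than 16×9, so it spans the full width.
The video is 8224 / 1.900 ≈ 4328.4211 px tall.
Leftover height: 4626 − 4328.4211 = 297.5789 px.
That's 297.5789 × 8224 ≈ 2447289 black pixels.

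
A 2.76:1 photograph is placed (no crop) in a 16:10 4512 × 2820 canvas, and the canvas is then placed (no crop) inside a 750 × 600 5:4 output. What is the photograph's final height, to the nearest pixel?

272 px

Inside the 4512×2820 canvas the photograph is width-limited at 4512.00 × 1634.78.
16:10 in 750×600: fills the width, so the intermediate becomes 750.00 × 468.75 — a scale of ×0.1662.
Applying the same ×0.1662: 1634.78 → 271.74.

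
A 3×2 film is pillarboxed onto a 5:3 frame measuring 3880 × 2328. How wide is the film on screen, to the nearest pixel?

3492 px

3×2 is narrower than 5:3, so it spans the full height.
The film is 2328 × 3/2 ≈ 3492.00 px wide.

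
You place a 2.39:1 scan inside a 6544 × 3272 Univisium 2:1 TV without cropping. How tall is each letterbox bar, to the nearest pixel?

2.39:1 is wider than Univisium 2:1, so it spans the full width.
That makes the image 2738.08 px tall (6544 / 2.390).
Black = 3272 − 2738.08 = 533.92 px, or 266.96 per bar.

267 px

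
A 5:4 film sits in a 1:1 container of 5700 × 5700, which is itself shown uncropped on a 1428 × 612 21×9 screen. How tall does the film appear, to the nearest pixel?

Inside the 5700×5700 canvas the film is width-limited at 5700.00 × 4560.00.
Second fit — the 1:1 canvas into 1428×612 spans the height: 612.00 × 612.00 (×0.1074 from 5700×5700).
The film scales with it: height 4560.00 × 0.1074 ≈ 489.60.

490 px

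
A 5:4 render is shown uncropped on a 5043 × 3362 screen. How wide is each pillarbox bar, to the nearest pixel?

420 px

Since 1.250 < 1.500, the render is height-limited.
Content width = 3362 × 5/4 ≈ 4202.50 px.
Black = 5043 − 4202.50 = 840.50 px, or 420.25 per bar.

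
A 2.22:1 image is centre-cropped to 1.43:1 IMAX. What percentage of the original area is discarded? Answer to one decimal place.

1.43:1 IMAX is narrower than 2.22:1, so the crop keeps the full height and trims the width.
Area ratio = (1.430)/(2.220) = 64.41%; the remaining 35.59% is cropped out.

35.6%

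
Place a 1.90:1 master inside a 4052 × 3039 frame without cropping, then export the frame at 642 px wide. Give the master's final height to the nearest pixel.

338 px

At 4052×3039 the master is width-limited, so height = 4052 / 1.900 ≈ 2132.63 px.
The frame scales by 642/4052 = 0.1584; 2132.63 × 0.1584 ≈ 337.89 px.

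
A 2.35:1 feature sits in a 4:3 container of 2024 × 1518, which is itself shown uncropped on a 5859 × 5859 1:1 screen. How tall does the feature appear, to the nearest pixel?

Inside the 2024×1518 canvas the feature is width-limited at 2024.00 × 861.28.
The 4:3 canvas is width-limited in 5859×5859, giving 5859.00 × 4394.25; scale factor 2.8948.
The feature scales with it: height 861.28 × 2.8948 ≈ 2493.19.

2493 px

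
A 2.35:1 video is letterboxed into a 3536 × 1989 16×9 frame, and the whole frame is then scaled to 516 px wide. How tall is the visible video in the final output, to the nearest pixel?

At 3536×1989 the video is width-limited, so height = 3536 / 2.350 ≈ 1504.68 px.
Scaling 3536 → 516 is ×0.1459, so the height becomes 1504.68 × 0.1459 ≈ 219.57 px.

220 px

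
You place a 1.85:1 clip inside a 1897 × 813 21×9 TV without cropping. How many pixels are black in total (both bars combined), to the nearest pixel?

319468 pixels

1.85:1 is narrower than 21×9, so it spans the full height.
The clip is 813 × 1.850 ≈ 1504.0500 px wide.
Black = 1897 − 1504.0500 = 392.9500 px.
Bar area = 392.9500 × 813 ≈ 319468 px.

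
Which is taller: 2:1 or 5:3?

2 and 5:3 = 1.667; 2 > 1.667. The smaller width-to-height ratio is the taller frame.

5:3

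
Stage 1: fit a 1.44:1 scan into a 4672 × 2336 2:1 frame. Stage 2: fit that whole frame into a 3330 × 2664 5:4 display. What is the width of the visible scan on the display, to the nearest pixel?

2398 px

1.44:1 in 4672×2336: fills the height, so the scan is 3363.84 × 2336.00.
2:1 in 3330×2664: fills the width, so the intermediate becomes 3330.00 × 1665.00 — a scale of ×0.7128.
The scan scales with it: width 3363.84 × 0.7128 ≈ 2397.60.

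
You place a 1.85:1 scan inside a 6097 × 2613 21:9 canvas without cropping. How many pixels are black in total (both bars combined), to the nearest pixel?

1.85:1 is narrower than 21:9, so it spans the full height.
The scan is 2613 × 1.850 ≈ 4834.0500 px wide.
Leftover width: 6097 − 4834.0500 = 1262.9500 px.
Bar area = 1262.9500 × 2613 ≈ 3300088 px.

3300088 pixels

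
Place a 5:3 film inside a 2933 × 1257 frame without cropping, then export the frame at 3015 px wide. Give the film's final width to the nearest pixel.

2154 px

Fitted into 2933×1257, the film spans the height; its width is 1257 × 5/3 ≈ 2095.00 px.
Resizing to 3015 px wide multiplies everything by 1.0280: 2095.00 → 2153.57 px.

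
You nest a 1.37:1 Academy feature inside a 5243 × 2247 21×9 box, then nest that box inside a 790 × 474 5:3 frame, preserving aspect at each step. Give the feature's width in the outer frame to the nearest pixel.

1.37:1 Academy in 5243×2247: fills the height, so the feature is 3078.39 × 2247.00.
Second fit — the 21×9 canvas into 790×474 spans the width: 790.00 × 338.57 (×0.1507 from 5243×2247).
Applying the same ×0.1507: 3078.39 → 463.84.

464 px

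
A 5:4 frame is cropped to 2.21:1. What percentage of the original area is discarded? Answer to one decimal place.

Going from 5:4 to 2.21:1 means cutting height while keeping width.
Area ratio = (1.250)/(2.210) = 56.56%; the remaining 43.44% is cropped out.

43.4%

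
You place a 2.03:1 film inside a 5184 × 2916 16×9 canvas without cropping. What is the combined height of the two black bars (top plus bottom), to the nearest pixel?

362 px

Since 2.030 > 1.778, the film is width-limited.
That makes the image 2553.69 px tall (5184 / 2.030).
Leftover height: 2916 − 2553.69 = 362.31 px.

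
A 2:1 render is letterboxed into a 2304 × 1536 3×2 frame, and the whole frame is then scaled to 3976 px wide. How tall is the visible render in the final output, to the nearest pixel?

At 2304×1536 the render is width-limited, so height = 2304 × 1/2 ≈ 1152.00 px.
The frame scales by 3976/2304 = 1.7257; 1152.00 × 1.7257 ≈ 1988.00 px.

1988 px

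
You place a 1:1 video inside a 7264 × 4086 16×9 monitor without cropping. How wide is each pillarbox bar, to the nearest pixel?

1589 px

1:1 is narrower than 16×9, so it spans the full height.
That makes the image 4086.00 px wide (4086 × 1/1).
Black = 7264 − 4086.00 = 3178.00 px, or 1589.00 per bar.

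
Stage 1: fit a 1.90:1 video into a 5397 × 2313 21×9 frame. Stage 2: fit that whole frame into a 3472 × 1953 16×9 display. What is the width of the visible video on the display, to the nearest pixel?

1.90:1 in 5397×2313: fills the height, so the video is 4394.70 × 2313.00.
21×9 in 3472×1953: fills the width, so the intermediate becomes 3472.00 × 1488.00 — a scale of ×0.6433.
So the video's width is 4394.70 × 0.6433 ≈ 2827.20.

2827 px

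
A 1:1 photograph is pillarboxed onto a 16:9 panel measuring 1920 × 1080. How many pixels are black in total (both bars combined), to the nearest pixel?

907200 pixels

1:1 is narrower than 16:9, so it spans the full height.
That makes the image 1080.0000 px wide (1080 × 1/1).
1920 − 1080.0000 = 840.0000 px of bars.
Bar area = 840.0000 × 1080 ≈ 907200 px.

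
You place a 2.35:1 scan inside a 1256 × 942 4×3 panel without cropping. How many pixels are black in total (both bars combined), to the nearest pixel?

511860 pixels

2.35:1 (2.350) > 4×3 (1.333), so the scan fills the width.
Content height = 1256 / 2.350 ≈ 534.4681 px.
Black = 942 − 534.4681 = 407.5319 px.
Bar area = 407.5319 × 1256 ≈ 511860 px.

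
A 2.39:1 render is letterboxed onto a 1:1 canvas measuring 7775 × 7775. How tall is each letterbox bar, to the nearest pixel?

2.39:1 is wider than 1:1, so it spans the full width.
Content height = 7775 / 2.390 ≈ 3253.14 px.
7775 − 3253.14 = 4521.86 px of bars (2260.93 each).

2261 px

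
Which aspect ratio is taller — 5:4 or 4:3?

5:4 = 1.25 and 4:3 = 1.333; 1.333 > 1.25. The smaller width-to-height ratio is the taller frame.

5:4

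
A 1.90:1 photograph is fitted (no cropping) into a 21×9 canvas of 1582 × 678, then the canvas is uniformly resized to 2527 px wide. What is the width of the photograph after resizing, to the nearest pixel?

At 1582×678 the photograph is height-limited, so width = 678 × 1.900 ≈ 1288.20 px.
Scaling 1582 → 2527 is ×1.5973, so the width becomes 1288.20 × 1.5973 ≈ 2057.70 px.

2058 px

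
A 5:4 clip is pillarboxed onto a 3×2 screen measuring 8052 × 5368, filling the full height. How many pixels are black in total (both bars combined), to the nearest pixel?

7203856 pixels

That makes the image 6710.0000 px wide (5368 × 5/4).
Leftover width: 8052 − 6710.0000 = 1342.0000 px.
Across the 5368-px span: 1342.0000 × 5368 ≈ 7203856 px.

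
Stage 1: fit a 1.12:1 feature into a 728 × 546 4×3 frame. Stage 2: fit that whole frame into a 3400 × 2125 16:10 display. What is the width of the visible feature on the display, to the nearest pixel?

2380 px

Inside the 728×546 canvas the feature is height-limited at 611.52 × 546.00.
Second fit — the 4×3 canvas into 3400×2125 spans the height: 2833.33 × 2125.00 (×3.8919 from 728×546).
Applying the same ×3.8919: 611.52 → 2380.00.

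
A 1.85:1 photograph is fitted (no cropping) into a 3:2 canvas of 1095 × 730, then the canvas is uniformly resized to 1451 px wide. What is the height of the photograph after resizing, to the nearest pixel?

784 px

At 1095×730 the photograph is width-limited, so height = 1095 / 1.850 ≈ 591.89 px.
The frame scales by 1451/1095 = 1.3251; 591.89 × 1.3251 ≈ 784.32 px.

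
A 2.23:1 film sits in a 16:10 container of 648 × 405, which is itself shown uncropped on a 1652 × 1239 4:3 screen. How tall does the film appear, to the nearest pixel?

2.23:1 in 648×405: fills the width, so the film is 648.00 × 290.58.
Second fit — the 16:10 canvas into 1652×1239 spans the width: 1652.00 × 1032.50 (×2.5494 from 648×405).
So the film's height is 290.58 × 2.5494 ≈ 740.81.

741 px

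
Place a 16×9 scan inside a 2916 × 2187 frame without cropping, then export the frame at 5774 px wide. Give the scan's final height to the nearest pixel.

At 2916×2187 the scan is width-limited, so height = 2916 × 9/16 ≈ 1640.25 px.
Resizing to 5774 px wide multiplies everything by 1.9801: 1640.25 → 3247.88 px.

3248 px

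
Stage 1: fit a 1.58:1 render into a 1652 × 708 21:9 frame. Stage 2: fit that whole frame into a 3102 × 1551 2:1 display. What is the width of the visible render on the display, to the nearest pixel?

Inside the 1652×708 canvas the render is height-limited at 1118.64 × 708.00.
The 21:9 canvas is width-limited in 3102×1551, giving 3102.00 × 1329.43; scale factor 1.8777.
Applying the same ×1.8777: 1118.64 → 2100.50.

2100 px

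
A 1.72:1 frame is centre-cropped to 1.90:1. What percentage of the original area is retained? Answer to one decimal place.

90.5%

1.90:1 is wider than 1.72:1, so the crop keeps the full width and trims the height.
Fraction kept = (1.720)/(1.900) ≈ 90.53%.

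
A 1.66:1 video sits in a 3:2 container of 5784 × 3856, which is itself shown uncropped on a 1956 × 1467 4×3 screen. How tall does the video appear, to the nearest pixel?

1178 px

1.66:1 in 5784×3856: fills the width, so the video is 5784.00 × 3484.34.
3:2 in 1956×1467: fills the width, so the intermediate becomes 1956.00 × 1304.00 — a scale of ×0.3382.
The video scales with it: height 3484.34 × 0.3382 ≈ 1178.31.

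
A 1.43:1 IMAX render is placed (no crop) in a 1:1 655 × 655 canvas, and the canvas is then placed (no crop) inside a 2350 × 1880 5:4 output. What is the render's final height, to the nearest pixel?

1315 px

First fit — 1.43:1 IMAX into 655×655 spans the width: 655.00 × 458.04.
1:1 in 2350×1880: fills the height, so the intermediate becomes 1880.00 × 1880.00 — a scale of ×2.8702.
So the render's height is 458.04 × 2.8702 ≈ 1314.69.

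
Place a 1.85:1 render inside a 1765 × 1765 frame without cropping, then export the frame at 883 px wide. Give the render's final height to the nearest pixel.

Fitted into 1765×1765, the render spans the width; its height is 1765 / 1.850 ≈ 954.05 px.
The frame scales by 883/1765 = 0.5003; 954.05 × 0.5003 ≈ 477.30 px.

477 px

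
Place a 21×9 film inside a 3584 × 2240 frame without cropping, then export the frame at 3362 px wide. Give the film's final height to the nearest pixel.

At 3584×2240 the film is width-limited, so height = 3584 × 9/21 ≈ 1536.00 px.
Scaling 3584 → 3362 is ×0.9381, so the height becomes 1536.00 × 0.9381 ≈ 1440.86 px.

1441 px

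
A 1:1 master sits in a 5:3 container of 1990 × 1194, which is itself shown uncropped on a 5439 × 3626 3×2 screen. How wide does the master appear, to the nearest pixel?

3263 px

First fit — 1:1 into 1990×1194 spans the height: 1194.00 × 1194.00.
Second fit — the 5:3 canvas into 5439×3626 spans the width: 5439.00 × 3263.40 (×2.7332 from 1990×1194).
The master scales with it: width 1194.00 × 2.7332 ≈ 3263.40.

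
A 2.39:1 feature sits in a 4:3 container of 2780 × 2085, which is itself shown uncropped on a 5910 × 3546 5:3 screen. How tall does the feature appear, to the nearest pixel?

1978 px

First fit — 2.39:1 into 2780×2085 spans the width: 2780.00 × 1163.18.
The 4:3 canvas is height-limited in 5910×3546, giving 4728.00 × 3546.00; scale factor 1.7007.
Applying the same ×1.7007: 1163.18 → 1978.24.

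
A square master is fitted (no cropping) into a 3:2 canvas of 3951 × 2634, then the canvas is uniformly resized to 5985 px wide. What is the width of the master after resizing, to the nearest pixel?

Fitted into 3951×2634, the master spans the height; its width is 2634 × 1/1 ≈ 2634.00 px.
Resizing to 5985 px wide multiplies everything by 1.5148: 2634.00 → 3990.00 px.

3990 px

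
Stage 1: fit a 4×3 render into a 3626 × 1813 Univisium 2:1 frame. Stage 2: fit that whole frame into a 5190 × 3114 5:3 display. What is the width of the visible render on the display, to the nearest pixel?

3460 px

4×3 in 3626×1813: fills the height, so the render is 2417.33 × 1813.00.
Univisium 2:1 in 5190×3114: fills the width, so the intermediate becomes 5190.00 × 2595.00 — a scale of ×1.4313.
The render scales with it: width 2417.33 × 1.4313 ≈ 3460.00.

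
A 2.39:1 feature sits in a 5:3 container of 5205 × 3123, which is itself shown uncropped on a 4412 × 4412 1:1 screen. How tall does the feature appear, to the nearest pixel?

Inside the 5205×3123 canvas the feature is width-limited at 5205.00 × 2177.82.
The 5:3 canvas is width-limited in 4412×4412, giving 4412.00 × 2647.20; scale factor 0.8476.
So the feature's height is 2177.82 × 0.8476 ≈ 1846.03.

1846 px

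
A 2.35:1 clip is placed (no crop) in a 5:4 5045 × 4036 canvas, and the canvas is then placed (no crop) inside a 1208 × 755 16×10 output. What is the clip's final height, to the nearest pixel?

402 px

2.35:1 in 5045×4036: fills the width, so the clip is 5045.00 × 2146.81.
The 5:4 canvas is height-limited in 1208×755, giving 943.75 × 755.00; scale factor 0.1871.
The clip scales with it: height 2146.81 × 0.1871 ≈ 401.60.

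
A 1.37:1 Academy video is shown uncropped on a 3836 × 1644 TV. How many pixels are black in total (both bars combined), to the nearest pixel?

2603636 pixels

1.37:1 Academy is narrower than 21:9, so it spans the full height.
The video is 1644 × 1.370 ≈ 2252.2800 px wide.
Leftover width: 3836 − 2252.2800 = 1583.7200 px.
Bar area = 1583.7200 × 1644 ≈ 2603636 px.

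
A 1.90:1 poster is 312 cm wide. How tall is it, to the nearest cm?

164 cm

312 / 1.900 = 164.21.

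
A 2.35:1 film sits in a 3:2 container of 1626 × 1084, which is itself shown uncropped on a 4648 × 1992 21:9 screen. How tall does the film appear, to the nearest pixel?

2.35:1 in 1626×1084: fills the width, so the film is 1626.00 × 691.91.
3:2 in 4648×1992: fills the height, so the intermediate becomes 2988.00 × 1992.00 — a scale of ×1.8376.
Applying the same ×1.8376: 691.91 → 1271.49.

1271 px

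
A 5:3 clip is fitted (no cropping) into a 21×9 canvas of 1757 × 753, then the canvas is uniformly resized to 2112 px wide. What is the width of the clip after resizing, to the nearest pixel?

At 1757×753 the clip is height-limited, so width = 753 × 5/3 ≈ 1255.00 px.
The frame scales by 2112/1757 = 1.2020; 1255.00 × 1.2020 ≈ 1508.57 px.

1509 px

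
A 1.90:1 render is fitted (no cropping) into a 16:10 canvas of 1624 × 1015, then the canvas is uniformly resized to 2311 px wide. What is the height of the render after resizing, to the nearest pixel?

1216 px

Fitted into 1624×1015, the render spans the width; its height is 1624 / 1.900 ≈ 854.74 px.
Scaling 1624 → 2311 is ×1.4230, so the height becomes 854.74 × 1.4230 ≈ 1216.32 px.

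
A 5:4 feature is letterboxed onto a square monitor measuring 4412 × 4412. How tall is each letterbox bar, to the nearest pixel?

5:4 is wider than square, so it spans the full width.
That makes the image 3529.60 px tall (4412 × 4/5).
Black = 4412 − 3529.60 = 882.40 px, or 441.20 per bar.

441 px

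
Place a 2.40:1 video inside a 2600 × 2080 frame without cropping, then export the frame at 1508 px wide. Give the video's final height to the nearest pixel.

In the 2600×2080 frame the video fills the width: height = 2600 / 2.400 ≈ 1083.33 px.
The frame scales by 1508/2600 = 0.5800; 1083.33 × 0.5800 ≈ 628.33 px.

628 px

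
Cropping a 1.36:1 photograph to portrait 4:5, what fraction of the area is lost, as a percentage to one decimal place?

portrait 4:5 is narrower than 1.36:1, so the crop keeps the full height and trims the width.
Area ratio = (0.800)/(1.360) = 58.82%; the remaining 41.18% is cropped out.

41.2%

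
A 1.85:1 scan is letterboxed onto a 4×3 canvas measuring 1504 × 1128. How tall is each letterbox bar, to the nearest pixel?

158 px

1.85:1 (1.850) > 4×3 (1.333), so the scan fills the width.
Content height = 1504 / 1.850 ≈ 812.97 px.
1128 − 812.97 = 315.03 px of bars (157.51 each).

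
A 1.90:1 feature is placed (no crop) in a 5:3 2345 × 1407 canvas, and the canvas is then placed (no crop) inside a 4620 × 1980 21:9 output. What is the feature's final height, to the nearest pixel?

1737 px

1.90:1 in 2345×1407: fills the width, so the feature is 2345.00 × 1234.21.
The 5:3 canvas is height-limited in 4620×1980, giving 3300.00 × 1980.00; scale factor 1.4072.
The feature scales with it: height 1234.21 × 1.4072 ≈ 1736.84.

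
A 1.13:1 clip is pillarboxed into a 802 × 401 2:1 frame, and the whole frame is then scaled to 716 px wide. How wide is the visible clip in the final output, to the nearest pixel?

405 px

In the 802×401 frame the clip fills the height: width = 401 × 1.130 ≈ 453.13 px.
Resizing to 716 px wide multiplies everything by 0.8928: 453.13 → 404.54 px.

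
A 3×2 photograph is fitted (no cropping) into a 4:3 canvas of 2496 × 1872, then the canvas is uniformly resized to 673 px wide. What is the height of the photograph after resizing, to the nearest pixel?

449 px

At 2496×1872 the photograph is width-limited, so height = 2496 × 2/3 ≈ 1664.00 px.
The frame scales by 673/2496 = 0.2696; 1664.00 × 0.2696 ≈ 448.67 px.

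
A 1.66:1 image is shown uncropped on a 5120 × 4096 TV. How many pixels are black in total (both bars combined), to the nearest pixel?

5179713 pixels

1.66:1 is wider than 5:4, so it spans the full width.
Content height = 5120 / 1.660 ≈ 3084.3373 px.
Leftover height: 4096 − 3084.3373 = 1011.6627 px.
Bar area = 1011.6627 × 5120 ≈ 5179713 px.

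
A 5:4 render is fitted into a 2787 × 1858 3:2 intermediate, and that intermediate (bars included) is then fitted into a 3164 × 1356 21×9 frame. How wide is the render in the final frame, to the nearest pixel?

5:4 in 2787×1858: fills the height, so the render is 2322.50 × 1858.00.
3:2 in 3164×1356: fills the height, so the intermediate becomes 2034.00 × 1356.00 — a scale of ×0.7298.
So the render's width is 2322.50 × 0.7298 ≈ 1695.00.

1695 px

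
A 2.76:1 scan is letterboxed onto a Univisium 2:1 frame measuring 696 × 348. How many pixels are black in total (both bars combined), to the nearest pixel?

66695 pixels

2.76:1 (2.760) > Univisium 2:1 (2.000), so the scan fills the width.
That makes the image 252.1739 px tall (696 / 2.760).
Black = 348 − 252.1739 = 95.8261 px.
That's 95.8261 × 696 ≈ 66695 black pixels.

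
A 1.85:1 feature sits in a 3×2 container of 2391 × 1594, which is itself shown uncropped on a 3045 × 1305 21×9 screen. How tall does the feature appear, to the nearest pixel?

1058 px

Inside the 2391×1594 canvas the feature is width-limited at 2391.00 × 1292.43.
The 3×2 canvas is height-limited in 3045×1305, giving 1957.50 × 1305.00; scale factor 0.8187.
The feature scales with it: height 1292.43 × 0.8187 ≈ 1058.11.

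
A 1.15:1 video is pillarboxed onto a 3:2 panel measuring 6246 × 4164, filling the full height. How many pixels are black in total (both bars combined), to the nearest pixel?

Content width = 4164 × 1.150 ≈ 4788.6000 px.
6246 − 4788.6000 = 1457.4000 px of bars.
That's 1457.4000 × 4164 ≈ 6068614 black pixels.

6068614 pixels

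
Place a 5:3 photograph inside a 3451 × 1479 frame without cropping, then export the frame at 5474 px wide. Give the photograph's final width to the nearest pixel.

At 3451×1479 the photograph is height-limited, so width = 1479 × 5/3 ≈ 2465.00 px.
Scaling 3451 → 5474 is ×1.5862, so the width becomes 2465.00 × 1.5862 ≈ 3910.00 px.

3910 px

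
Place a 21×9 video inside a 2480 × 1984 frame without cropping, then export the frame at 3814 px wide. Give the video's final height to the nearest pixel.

Fitted into 2480×1984, the video spans the width; its height is 2480 × 9/21 ≈ 1062.86 px.
Scaling 2480 → 3814 is ×1.5379, so the height becomes 1062.86 × 1.5379 ≈ 1634.57 px.

1635 px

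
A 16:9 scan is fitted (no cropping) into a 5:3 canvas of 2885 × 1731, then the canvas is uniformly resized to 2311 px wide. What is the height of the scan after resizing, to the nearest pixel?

In the 2885×1731 frame the scan fills the width: height = 2885 × 9/16 ≈ 1622.81 px.
The frame scales by 2311/2885 = 0.8010; 1622.81 × 0.8010 ≈ 1299.94 px.

1300 px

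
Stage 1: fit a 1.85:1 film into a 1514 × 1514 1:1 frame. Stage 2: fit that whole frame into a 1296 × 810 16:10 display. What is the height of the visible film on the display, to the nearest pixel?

1.85:1 in 1514×1514: fills the width, so the film is 1514.00 × 818.38.
The 1:1 canvas is height-limited in 1296×810, giving 810.00 × 810.00; scale factor 0.5350.
So the film's height is 818.38 × 0.5350 ≈ 437.84.

438 px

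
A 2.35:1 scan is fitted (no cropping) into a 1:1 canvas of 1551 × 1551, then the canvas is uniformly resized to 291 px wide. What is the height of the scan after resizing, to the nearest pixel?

124 px

At 1551×1551 the scan is width-limited, so height = 1551 / 2.350 ≈ 660.00 px.
Resizing to 291 px wide multiplies everything by 0.1876: 660.00 → 123.83 px.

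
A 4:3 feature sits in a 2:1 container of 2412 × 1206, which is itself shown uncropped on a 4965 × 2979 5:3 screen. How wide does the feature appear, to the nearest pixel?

3310 px

4:3 in 2412×1206: fills the height, so the feature is 1608.00 × 1206.00.
Second fit — the 2:1 canvas into 4965×2979 spans the width: 4965.00 × 2482.50 (×2.0585 from 2412×1206).
So the feature's width is 1608.00 × 2.0585 ≈ 3310.00.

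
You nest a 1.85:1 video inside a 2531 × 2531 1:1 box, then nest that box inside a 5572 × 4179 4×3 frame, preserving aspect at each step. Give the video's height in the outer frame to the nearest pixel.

2259 px

First fit — 1.85:1 into 2531×2531 spans the width: 2531.00 × 1368.11.
Second fit — the 1:1 canvas into 5572×4179 spans the height: 4179.00 × 4179.00 (×1.6511 from 2531×2531).
So the video's height is 1368.11 × 1.6511 ≈ 2258.92.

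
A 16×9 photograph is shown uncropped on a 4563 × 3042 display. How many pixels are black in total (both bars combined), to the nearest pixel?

2168851 pixels

16×9 is wider than 3:2, so it spans the full width.
That makes the image 2566.6875 px tall (4563 × 9/16).
Leftover height: 3042 − 2566.6875 = 475.3125 px.
That's 475.3125 × 4563 ≈ 2168851 black pixels.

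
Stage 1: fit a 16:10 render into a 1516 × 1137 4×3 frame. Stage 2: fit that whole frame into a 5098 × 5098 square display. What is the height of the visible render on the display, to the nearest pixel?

16:10 in 1516×1137: fills the width, so the render is 1516.00 × 947.50.
4×3 in 5098×5098: fills the width, so the intermediate becomes 5098.00 × 3823.50 — a scale of ×3.3628.
Applying the same ×3.3628: 947.50 → 3186.25.

3186 px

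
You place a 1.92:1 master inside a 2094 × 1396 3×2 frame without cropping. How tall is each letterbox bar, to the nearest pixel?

1.92:1 is wider than 3×2, so it spans the full width.
Content height = 2094 / 1.920 ≈ 1090.62 px.
1396 − 1090.62 = 305.38 px of bars (152.69 each).

153 px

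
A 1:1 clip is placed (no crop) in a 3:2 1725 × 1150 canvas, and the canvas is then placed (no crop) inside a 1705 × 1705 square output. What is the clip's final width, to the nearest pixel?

1137 px

Inside the 1725×1150 canvas the clip is height-limited at 1150.00 × 1150.00.
The 3:2 canvas is width-limited in 1705×1705, giving 1705.00 × 1136.67; scale factor 0.9884.
Applying the same ×0.9884: 1150.00 → 1136.67.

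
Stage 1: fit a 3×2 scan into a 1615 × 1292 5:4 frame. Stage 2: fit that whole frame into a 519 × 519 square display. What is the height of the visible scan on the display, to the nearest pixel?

Inside the 1615×1292 canvas the scan is width-limited at 1615.00 × 1076.67.
The 5:4 canvas is width-limited in 519×519, giving 519.00 × 415.20; scale factor 0.3214.
So the scan's height is 1076.67 × 0.3214 ≈ 346.00.

346 px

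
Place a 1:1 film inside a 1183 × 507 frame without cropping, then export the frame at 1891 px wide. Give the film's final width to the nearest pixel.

Fitted into 1183×507, the film spans the height; its width is 507 × 1/1 ≈ 507.00 px.
The frame scales by 1891/1183 = 1.5985; 507.00 × 1.5985 ≈ 810.43 px.

810 px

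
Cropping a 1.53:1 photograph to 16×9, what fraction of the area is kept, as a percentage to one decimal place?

16×9 is wider than 1.53:1, so the crop keeps the full width and trims the height.
Fraction kept = (1.530)/(1.778) ≈ 86.06%.

86.1%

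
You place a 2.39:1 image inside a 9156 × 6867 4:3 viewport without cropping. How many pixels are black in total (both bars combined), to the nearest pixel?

2.39:1 is wider than 4:3, so it spans the full width.
The image is 9156 / 2.390 ≈ 3830.9623 px tall.
Leftover height: 6867 − 3830.9623 = 3036.0377 px.
That's 3036.0377 × 9156 ≈ 27797961 black pixels.

27797961 pixels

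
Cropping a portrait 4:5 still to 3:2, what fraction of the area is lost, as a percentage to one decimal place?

46.7%

3:2 is wider than portrait 4:5, so the crop keeps the full width and trims the height.
Fraction kept = (0.800)/(1.500) ≈ 53.33%, so 46.67% is lost.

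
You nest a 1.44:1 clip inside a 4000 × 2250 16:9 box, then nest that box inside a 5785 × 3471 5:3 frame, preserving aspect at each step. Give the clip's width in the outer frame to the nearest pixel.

Inside the 4000×2250 canvas the clip is height-limited at 3240.00 × 2250.00.
The 16:9 canvas is width-limited in 5785×3471, giving 5785.00 × 3254.06; scale factor 1.4463.
Applying the same ×1.4463: 3240.00 → 4685.85.

4686 px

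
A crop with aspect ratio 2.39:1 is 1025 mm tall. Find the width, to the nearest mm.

At 2.39:1, 1025 × 2.390 ≈ 2449.75.

2450 mm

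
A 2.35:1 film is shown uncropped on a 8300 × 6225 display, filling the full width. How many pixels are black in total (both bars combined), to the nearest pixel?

That makes the image 3531.9149 px tall (8300 / 2.350).
Black = 6225 − 3531.9149 = 2693.0851 px.
Bar area = 2693.0851 × 8300 ≈ 22352606 px.

22352606 pixels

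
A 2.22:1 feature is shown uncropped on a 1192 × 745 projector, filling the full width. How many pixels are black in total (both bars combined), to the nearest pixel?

The feature is 1192 / 2.220 ≈ 536.9369 px tall.
745 − 536.9369 = 208.0631 px of bars.
That's 208.0631 × 1192 ≈ 248011 black pixels.

248011 pixels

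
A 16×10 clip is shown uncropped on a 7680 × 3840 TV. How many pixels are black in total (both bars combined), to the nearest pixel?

5898240 pixels

16×10 is narrower than 2:1, so it spans the full height.
The clip is 3840 × 16/10 ≈ 6144.0000 px wide.
Black = 7680 − 6144.0000 = 1536.0000 px.
Across the 3840-px span: 1536.0000 × 3840 ≈ 5898240 px.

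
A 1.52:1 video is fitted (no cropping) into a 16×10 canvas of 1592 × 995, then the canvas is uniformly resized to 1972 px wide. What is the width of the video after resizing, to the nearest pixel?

Fitted into 1592×995, the video spans the height; its width is 995 × 1.520 ≈ 1512.40 px.
The frame scales by 1972/1592 = 1.2387; 1512.40 × 1.2387 ≈ 1873.40 px.

1873 px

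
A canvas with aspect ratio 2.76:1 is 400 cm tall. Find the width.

At 2.76:1, 400 × 2.760 ≈ 1104.

1104 cm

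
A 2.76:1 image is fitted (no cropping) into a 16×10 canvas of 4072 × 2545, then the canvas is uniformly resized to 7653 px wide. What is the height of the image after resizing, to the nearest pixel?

At 4072×2545 the image is width-limited, so height = 4072 / 2.760 ≈ 1475.36 px.
Resizing to 7653 px wide multiplies everything by 1.8794: 1475.36 → 2772.83 px.

2773 px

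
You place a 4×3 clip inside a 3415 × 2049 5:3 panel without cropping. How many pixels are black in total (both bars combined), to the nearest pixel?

Since 1.333 < 1.667, the clip is height-limited.
The clip is 2049 × 4/3 ≈ 2732.0000 px wide.
Black = 3415 − 2732.0000 = 683.0000 px.
That's 683.0000 × 2049 ≈ 1399467 black pixels.

1399467 pixels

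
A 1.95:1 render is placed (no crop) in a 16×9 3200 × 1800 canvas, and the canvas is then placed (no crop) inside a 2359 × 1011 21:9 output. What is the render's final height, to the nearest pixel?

First fit — 1.95:1 into 3200×1800 spans the width: 3200.00 × 1641.03.
Second fit — the 16×9 canvas into 2359×1011 spans the height: 1797.33 × 1011.00 (×0.5617 from 3200×1800).
So the render's height is 1641.03 × 0.5617 ≈ 921.71.

922 px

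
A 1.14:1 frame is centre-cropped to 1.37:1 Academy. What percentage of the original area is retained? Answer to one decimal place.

Going from 1.14:1 to 1.37:1 Academy means cutting height while keeping width.
(1.140)/(1.370) ≈ 0.832 of the area survives.

83.2%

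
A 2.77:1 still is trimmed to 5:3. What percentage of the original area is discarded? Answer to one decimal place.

39.8%

The height stays; only width is cut (since 5:3 is narrower than 2.77:1).
Area ratio = (1.667)/(2.770) = 60.17%; the remaining 39.83% is cropped out.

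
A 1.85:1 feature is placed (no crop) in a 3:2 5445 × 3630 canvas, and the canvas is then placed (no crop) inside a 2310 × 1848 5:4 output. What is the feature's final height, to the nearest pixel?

1.85:1 in 5445×3630: fills the width, so the feature is 5445.00 × 2943.24.
Second fit — the 3:2 canvas into 2310×1848 spans the width: 2310.00 × 1540.00 (×0.4242 from 5445×3630).
So the feature's height is 2943.24 × 0.4242 ≈ 1248.65.

1249 px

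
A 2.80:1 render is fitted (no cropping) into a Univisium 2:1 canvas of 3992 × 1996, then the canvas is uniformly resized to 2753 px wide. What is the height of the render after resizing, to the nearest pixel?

At 3992×1996 the render is width-limited, so height = 3992 / 2.800 ≈ 1425.71 px.
Scaling 3992 → 2753 is ×0.6896, so the height becomes 1425.71 × 0.6896 ≈ 983.21 px.

983 px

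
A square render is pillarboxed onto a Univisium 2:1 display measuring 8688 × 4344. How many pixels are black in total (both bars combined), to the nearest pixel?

Since 1.000 < 2.000, the render is height-limited.
The render is 4344 × 1/1 ≈ 4344.0000 px wide.
8688 − 4344.0000 = 4344.0000 px of bars.
That's 4344.0000 × 4344 ≈ 18870336 black pixels.

18870336 pixels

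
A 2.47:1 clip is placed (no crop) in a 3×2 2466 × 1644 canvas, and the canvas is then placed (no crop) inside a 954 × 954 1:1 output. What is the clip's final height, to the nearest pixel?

386 px

2.47:1 in 2466×1644: fills the width, so the clip is 2466.00 × 998.38.
Second fit — the 3×2 canvas into 954×954 spans the width: 954.00 × 636.00 (×0.3869 from 2466×1644).
So the clip's height is 998.38 × 0.3869 ≈ 386.23.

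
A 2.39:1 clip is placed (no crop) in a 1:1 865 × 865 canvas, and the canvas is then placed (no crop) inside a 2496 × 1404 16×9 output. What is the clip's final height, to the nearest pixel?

587 px

First fit — 2.39:1 into 865×865 spans the width: 865.00 × 361.92.
Second fit — the 1:1 canvas into 2496×1404 spans the height: 1404.00 × 1404.00 (×1.6231 from 865×865).
So the clip's height is 361.92 × 1.6231 ≈ 587.45.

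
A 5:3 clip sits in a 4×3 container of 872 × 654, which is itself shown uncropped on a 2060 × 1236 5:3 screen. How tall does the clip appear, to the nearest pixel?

First fit — 5:3 into 872×654 spans the width: 872.00 × 523.20.
Second fit — the 4×3 canvas into 2060×1236 spans the height: 1648.00 × 1236.00 (×1.8899 from 872×654).
Applying the same ×1.8899: 523.20 → 988.80.

989 px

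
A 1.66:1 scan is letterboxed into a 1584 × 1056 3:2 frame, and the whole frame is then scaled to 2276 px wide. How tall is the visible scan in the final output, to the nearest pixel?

1371 px

Fitted into 1584×1056, the scan spans the width; its height is 1584 / 1.660 ≈ 954.22 px.
Resizing to 2276 px wide multiplies everything by 1.4369: 954.22 → 1371.08 px.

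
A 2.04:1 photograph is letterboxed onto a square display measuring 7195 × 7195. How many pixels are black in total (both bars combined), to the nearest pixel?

2.04:1 is wider than square, so it spans the full width.
The photograph is 7195 / 2.040 ≈ 3526.9608 px tall.
Black = 7195 − 3526.9608 = 3668.0392 px.
Across the 7195-px span: 3668.0392 × 7195 ≈ 26391542 px.

26391542 pixels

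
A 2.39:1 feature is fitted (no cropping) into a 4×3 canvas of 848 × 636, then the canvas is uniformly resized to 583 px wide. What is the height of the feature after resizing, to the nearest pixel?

244 px

In the 848×636 frame the feature fills the width: height = 848 / 2.390 ≈ 354.81 px.
Scaling 848 → 583 is ×0.6875, so the height becomes 354.81 × 0.6875 ≈ 243.93 px.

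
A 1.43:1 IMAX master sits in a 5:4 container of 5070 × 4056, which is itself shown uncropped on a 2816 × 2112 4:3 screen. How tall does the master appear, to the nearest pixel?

1.43:1 IMAX in 5070×4056: fills the width, so the master is 5070.00 × 3545.45.
The 5:4 canvas is height-limited in 2816×2112, giving 2640.00 × 2112.00; scale factor 0.5207.
Applying the same ×0.5207: 3545.45 → 1846.15.

1846 px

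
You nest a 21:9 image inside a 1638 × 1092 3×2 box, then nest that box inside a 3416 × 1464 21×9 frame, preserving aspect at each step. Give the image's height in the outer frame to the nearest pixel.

First fit — 21:9 into 1638×1092 spans the width: 1638.00 × 702.00.
The 3×2 canvas is height-limited in 3416×1464, giving 2196.00 × 1464.00; scale factor 1.3407.
So the image's height is 702.00 × 1.3407 ≈ 941.14.

941 px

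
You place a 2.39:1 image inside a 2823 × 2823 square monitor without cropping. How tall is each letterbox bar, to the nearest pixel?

821 px

2.39:1 (2.390) > square (1.000), so the image fills the width.
That makes the image 1181.17 px tall (2823 / 2.390).
Black = 2823 − 1181.17 = 1641.83 px, or 820.91 per bar.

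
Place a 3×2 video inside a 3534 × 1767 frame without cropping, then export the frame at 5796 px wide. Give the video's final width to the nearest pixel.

Fitted into 3534×1767, the video spans the height; its width is 1767 × 3/2 ≈ 2650.50 px.
The frame scales by 5796/3534 = 1.6401; 2650.50 × 1.6401 ≈ 4347.00 px.

4347 px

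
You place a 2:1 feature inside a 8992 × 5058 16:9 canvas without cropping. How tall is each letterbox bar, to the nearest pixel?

2:1 is wider than 16:9, so it spans the full width.
That makes the image 4496.00 px tall (8992 × 1/2).
Leftover height: 5058 − 4496.00 = 562.00 px → 281.00 each side.

281 px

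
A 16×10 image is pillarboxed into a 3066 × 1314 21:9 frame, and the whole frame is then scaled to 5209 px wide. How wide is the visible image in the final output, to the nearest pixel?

3572 px

At 3066×1314 the image is height-limited, so width = 1314 × 16/10 ≈ 2102.40 px.
Scaling 3066 → 5209 is ×1.6990, so the width becomes 2102.40 × 1.6990 ≈ 3571.89 px.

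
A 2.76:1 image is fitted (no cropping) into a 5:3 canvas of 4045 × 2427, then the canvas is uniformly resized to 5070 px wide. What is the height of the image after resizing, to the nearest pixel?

1837 px

Fitted into 4045×2427, the image spans the width; its height is 4045 / 2.760 ≈ 1465.58 px.
Resizing to 5070 px wide multiplies everything by 1.2534: 1465.58 → 1836.96 px.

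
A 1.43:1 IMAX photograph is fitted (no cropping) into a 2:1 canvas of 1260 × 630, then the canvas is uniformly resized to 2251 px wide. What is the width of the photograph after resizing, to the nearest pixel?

At 1260×630 the photograph is height-limited, so width = 630 × 1.430 ≈ 900.90 px.
Resizing to 2251 px wide multiplies everything by 1.7865: 900.90 → 1609.46 px.

1609 px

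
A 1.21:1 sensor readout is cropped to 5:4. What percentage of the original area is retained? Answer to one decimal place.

96.8%

The width stays; only height is cut (since 5:4 is wider than 1.21:1).
Area ratio = (1.210)/(1.250) = 96.80% retained.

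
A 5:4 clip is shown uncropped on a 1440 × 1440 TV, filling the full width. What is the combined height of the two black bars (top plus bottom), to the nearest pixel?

288 px

Content height = 1440 × 4/5 ≈ 1152.00 px.
Black = 1440 − 1152.00 = 288.00 px.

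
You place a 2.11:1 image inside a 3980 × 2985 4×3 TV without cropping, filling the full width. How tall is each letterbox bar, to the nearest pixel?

Content height = 3980 / 2.110 ≈ 1886.26 px.
2985 − 1886.26 = 1098.74 px of bars (549.37 each).

549 px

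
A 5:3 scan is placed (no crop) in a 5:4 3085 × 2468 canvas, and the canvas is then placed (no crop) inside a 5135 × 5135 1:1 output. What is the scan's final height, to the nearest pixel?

First fit — 5:3 into 3085×2468 spans the width: 3085.00 × 1851.00.
The 5:4 canvas is width-limited in 5135×5135, giving 5135.00 × 4108.00; scale factor 1.6645.
Applying the same ×1.6645: 1851.00 → 3081.00.

3081 px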